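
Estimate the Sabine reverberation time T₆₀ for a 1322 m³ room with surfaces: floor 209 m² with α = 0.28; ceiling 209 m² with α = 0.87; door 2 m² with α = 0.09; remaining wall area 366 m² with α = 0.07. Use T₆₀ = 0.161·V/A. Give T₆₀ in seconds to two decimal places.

Summing Sᵢαᵢ: 209·0.28 + 209·0.87 + 2·0.09 + 366·0.07 = 266.15 m².
T₆₀ = 0.161 × 1322 / 266.15 = 0.800 s.

0.80 s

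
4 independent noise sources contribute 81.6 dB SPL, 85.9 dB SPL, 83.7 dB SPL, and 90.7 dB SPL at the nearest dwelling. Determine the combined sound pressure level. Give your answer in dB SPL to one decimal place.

Incoherent sources combine by intensity addition: L_total = 10·log₁₀(Σ 10^(L_i/10)).
Σ 10^(L/10) = 10^(81.6/10) + 10^(85.9/10) + 10^(83.7/10) + 10^(90.7/10) = 1.943e+09.
L_total = 10·log₁₀(1.943e+09) = 92.88 dB SPL.

92.9 dB SPL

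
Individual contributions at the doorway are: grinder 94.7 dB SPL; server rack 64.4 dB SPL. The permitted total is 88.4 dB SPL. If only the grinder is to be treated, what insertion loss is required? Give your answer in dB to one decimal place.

The untreated sources together contribute 10^(64.4/10) = 2.754e+06, i.e. 64.40 dB SPL.
The limit corresponds to 10^(88.4/10) = 6.918e+08; subtracting the fixed part leaves 6.891e+08 for the grinder, i.e. 88.38 dB SPL.
Required insertion loss = 94.7 − 88.38 = 6.32 dB.

6.3 dB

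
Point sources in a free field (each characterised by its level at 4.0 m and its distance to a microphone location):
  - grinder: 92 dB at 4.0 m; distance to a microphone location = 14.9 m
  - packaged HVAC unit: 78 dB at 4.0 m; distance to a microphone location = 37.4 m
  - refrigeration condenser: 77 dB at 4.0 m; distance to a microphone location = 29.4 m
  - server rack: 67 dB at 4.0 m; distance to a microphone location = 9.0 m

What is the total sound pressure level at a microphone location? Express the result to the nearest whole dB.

81 dB

Apply inverse-square spreading to bring every level to the receiver, then sum 10^(L/10).
grinder: 92 − 20·log₁₀(14.9/4.0) = 92 − 11.42 = 80.58 dB.
packaged HVAC unit: 78 − 20·log₁₀(37.4/4.0) = 78 − 19.42 = 58.58 dB.
refrigeration condenser: 77 − 20·log₁₀(29.4/4.0) = 77 − 17.33 = 59.67 dB.
server rack: 67 − 20·log₁₀(9.0/4.0) = 67 − 7.04 = 59.96 dB.
Σ 10^(L/10) = 1.169e+08 → L_total = 10·log₁₀(1.169e+08) = 80.68 dB.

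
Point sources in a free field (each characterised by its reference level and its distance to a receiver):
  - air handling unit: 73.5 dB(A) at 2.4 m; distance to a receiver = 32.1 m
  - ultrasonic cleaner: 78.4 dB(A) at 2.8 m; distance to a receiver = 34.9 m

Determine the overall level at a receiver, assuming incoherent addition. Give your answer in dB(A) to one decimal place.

First find each source's level at the receiver (point-source: −20·log₁₀(r/r_ref)), then combine on an intensity basis.
air handling unit: 73.5 − 20·log₁₀(32.1/2.4) = 73.5 − 22.53 = 50.97 dB(A).
ultrasonic cleaner: 78.4 − 20·log₁₀(34.9/2.8) = 78.4 − 21.91 = 56.49 dB(A).
Σ 10^(L/10) = 5.705e+05 → L_total = 10·log₁₀(5.705e+05) = 57.56 dB(A).

57.6 dB(A)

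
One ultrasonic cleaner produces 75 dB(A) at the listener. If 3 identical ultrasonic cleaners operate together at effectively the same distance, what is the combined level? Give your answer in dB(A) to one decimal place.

79.8 dB(A)

L_total = L₁ + 10·log₁₀ N for N identical incoherent sources.
L_total = 75 + 10·log₁₀(3) = 75 + 4.771 = 79.77 dB(A).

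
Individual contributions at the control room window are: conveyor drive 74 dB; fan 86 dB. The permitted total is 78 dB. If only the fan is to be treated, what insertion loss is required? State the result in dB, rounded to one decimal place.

Fixed contribution from the other source: Σ 10^(L/10) = 10^(74/10) = 2.512e+07 (74.00 dB).
To meet 78 dB overall, the treated fan may contribute at most 10^(78/10) − 2.512e+07 = 3.798e+07, i.e. 75.80 dB.
Required insertion loss = 86 − 75.80 = 10.20 dB.

10.2 dB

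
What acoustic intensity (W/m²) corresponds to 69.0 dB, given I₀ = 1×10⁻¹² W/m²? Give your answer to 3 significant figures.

7.94e-06 W/m²

I/I₀ = 10^(69.0/10) = 7.943e+06, so I = 7.943e+06 × 10⁻¹² W/m².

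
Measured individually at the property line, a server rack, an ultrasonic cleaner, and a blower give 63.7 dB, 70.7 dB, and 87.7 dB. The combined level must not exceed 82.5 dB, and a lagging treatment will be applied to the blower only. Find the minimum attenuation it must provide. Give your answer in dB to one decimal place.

The untreated sources together contribute 10^(63.7/10) + 10^(70.7/10) = 1.409e+07, i.e. 71.49 dB.
The limit corresponds to 10^(82.5/10) = 1.778e+08; subtracting the fixed part leaves 1.637e+08 for the blower, i.e. 82.14 dB.
So the blower must be reduced from 87.7 to 82.14 dB: IL = 5.56 dB.

5.6 dB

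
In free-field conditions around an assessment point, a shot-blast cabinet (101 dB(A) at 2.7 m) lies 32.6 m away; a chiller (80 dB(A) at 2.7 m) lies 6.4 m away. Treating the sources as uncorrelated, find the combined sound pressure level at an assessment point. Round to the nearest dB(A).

80 dB(A)

First find each source's level at the receiver (point-source: −20·log₁₀(r/r_ref)), then combine on an intensity basis.
shot-blast cabinet: 101 − 20·log₁₀(32.6/2.7) = 101 − 21.64 = 79.36 dB(A).
chiller: 80 − 20·log₁₀(6.4/2.7) = 80 − 7.50 = 72.50 dB(A).
Σ 10^(L/10) = 1.042e+08 → L_total = 10·log₁₀(1.042e+08) = 80.18 dB(A).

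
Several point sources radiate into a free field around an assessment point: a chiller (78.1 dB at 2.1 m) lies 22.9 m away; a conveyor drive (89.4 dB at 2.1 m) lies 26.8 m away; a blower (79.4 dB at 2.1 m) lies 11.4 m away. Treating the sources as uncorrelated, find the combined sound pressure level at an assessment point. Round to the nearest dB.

Apply inverse-square spreading to bring every level to the receiver, then sum 10^(L/10).
chiller: 78.1 − 20·log₁₀(22.9/2.1) = 78.1 − 20.75 = 57.35 dB.
conveyor drive: 89.4 − 20·log₁₀(26.8/2.1) = 89.4 − 22.12 = 67.28 dB.
blower: 79.4 − 20·log₁₀(11.4/2.1) = 79.4 − 14.69 = 64.71 dB.
Σ 10^(L/10) = 8.846e+06 → L_total = 10·log₁₀(8.846e+06) = 69.47 dB.

69 dB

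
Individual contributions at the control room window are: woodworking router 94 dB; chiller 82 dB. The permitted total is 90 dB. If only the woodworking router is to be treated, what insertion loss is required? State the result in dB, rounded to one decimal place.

4.7 dB

Everything except the woodworking router sums to 10^(82/10) = 1.585e+08 in linear terms, 82.00 dB.
To meet 90 dB overall, the treated woodworking router may contribute at most 10^(90/10) − 1.585e+08 = 8.415e+08, i.e. 89.25 dB.
Required insertion loss = 94 − 89.25 = 4.75 dB.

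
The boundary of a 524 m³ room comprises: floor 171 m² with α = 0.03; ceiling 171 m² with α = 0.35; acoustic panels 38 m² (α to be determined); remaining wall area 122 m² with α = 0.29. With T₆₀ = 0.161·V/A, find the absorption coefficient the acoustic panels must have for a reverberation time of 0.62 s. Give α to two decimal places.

From T₆₀ = 0.161·V/A, the target T₆₀ = 0.62 s needs A = 0.161·524/0.62 = 136.07 m².
Absorption from the other surfaces = 171·0.03 + 171·0.35 + 122·0.29 = 100.36 m², so the acoustic panels must supply 35.71 m² over 38 m².
α = 35.71/38 = 0.940.

0.94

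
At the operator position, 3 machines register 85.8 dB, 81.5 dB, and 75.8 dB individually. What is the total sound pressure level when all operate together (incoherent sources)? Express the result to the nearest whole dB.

87 dB

For uncorrelated sources the intensities add, so convert each level to linear form, sum, and take 10·log₁₀ of the total.
Σ 10^(L/10) = 10^(85.8/10) + 10^(81.5/10) + 10^(75.8/10) = 5.595e+08.
L_total = 10·log₁₀(5.595e+08) = 87.48 dB.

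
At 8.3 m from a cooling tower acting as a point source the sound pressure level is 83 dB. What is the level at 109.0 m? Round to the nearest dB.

Point-source attenuation: ΔL = 20·log₁₀(r₂/r₁) = 20·log₁₀(109.0/8.3) = 22.367 dB.
L₂ = 83 − 20·log₁₀(109.0/8.3) = 83 − 22.367 = 60.63 dB.

61 dB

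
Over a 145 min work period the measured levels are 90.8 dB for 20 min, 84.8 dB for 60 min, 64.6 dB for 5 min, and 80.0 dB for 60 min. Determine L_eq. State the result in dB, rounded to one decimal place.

85.2 dB

The energy average is taken in the linear domain: L_eq = 10·log₁₀[(Σ tᵢ·10^(Lᵢ/10))/T], T = 145 min.
Σ tᵢ·10^(Lᵢ/10) = 20·10^(90.8/10) + 60·10^(84.8/10) + 5·10^(64.6/10) + 60·10^(80.0/10) = 4.818e+10.
L_eq = 10·log₁₀(4.818e+10/145) = 85.21 dB.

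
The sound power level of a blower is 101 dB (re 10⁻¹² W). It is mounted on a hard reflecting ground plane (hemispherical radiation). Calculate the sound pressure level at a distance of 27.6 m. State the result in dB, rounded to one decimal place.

Free-field hemispherical radiation: L_p = L_w − 10·log₁₀(2π·r²), r = 27.6 m.
2π·r² = 4786 m², 10·log₁₀ of that is 36.800 dB.
L_p = 101 − 36.800 = 64.20 dB.

64.2 dB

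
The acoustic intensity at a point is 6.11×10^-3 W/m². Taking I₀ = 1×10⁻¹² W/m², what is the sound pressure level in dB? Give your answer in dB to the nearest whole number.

98 dB

L = 10·log₁₀(I/I₀) = 10·log₁₀(6.11×10^-3/10⁻¹²) = 10·log₁₀(6.11×10^9).
L = 10·(0.7860 + 9) = 97.86 dB.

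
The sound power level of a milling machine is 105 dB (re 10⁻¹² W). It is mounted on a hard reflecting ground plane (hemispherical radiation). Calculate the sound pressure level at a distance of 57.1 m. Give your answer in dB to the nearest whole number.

Free-field hemispherical radiation: L_p = L_w − 10·log₁₀(2π·r²), r = 57.1 m.
2π·r² = 2.049e+04 m², 10·log₁₀ of that is 43.115 dB.
L_p = 105 − 43.115 = 61.89 dB.

62 dB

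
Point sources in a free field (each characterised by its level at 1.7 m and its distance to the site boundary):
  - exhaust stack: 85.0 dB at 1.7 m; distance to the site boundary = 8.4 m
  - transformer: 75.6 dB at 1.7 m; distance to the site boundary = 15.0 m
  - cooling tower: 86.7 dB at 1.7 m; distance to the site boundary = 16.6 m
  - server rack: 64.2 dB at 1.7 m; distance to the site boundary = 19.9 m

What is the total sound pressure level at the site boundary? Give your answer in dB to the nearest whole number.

73 dB

Apply inverse-square spreading to bring every level to the receiver, then sum 10^(L/10).
exhaust stack: 85.0 − 20·log₁₀(8.4/1.7) = 85.0 − 13.88 = 71.12 dB.
transformer: 75.6 − 20·log₁₀(15.0/1.7) = 75.6 − 18.91 = 56.69 dB.
cooling tower: 86.7 − 20·log₁₀(16.6/1.7) = 86.7 − 19.79 = 66.91 dB.
server rack: 64.2 − 20·log₁₀(19.9/1.7) = 64.2 − 21.37 = 42.83 dB.
Σ 10^(L/10) = 1.834e+07 → L_total = 10·log₁₀(1.834e+07) = 72.63 dB.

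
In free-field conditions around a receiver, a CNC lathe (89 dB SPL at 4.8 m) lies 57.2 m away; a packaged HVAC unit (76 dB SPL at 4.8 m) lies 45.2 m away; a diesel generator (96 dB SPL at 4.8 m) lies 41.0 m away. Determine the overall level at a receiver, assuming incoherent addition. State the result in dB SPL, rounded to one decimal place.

77.8 dB SPL

First find each source's level at the receiver (point-source: −20·log₁₀(r/r_ref)), then combine on an intensity basis.
CNC lathe: 89 − 20·log₁₀(57.2/4.8) = 89 − 21.52 = 67.48 dB SPL.
packaged HVAC unit: 76 − 20·log₁₀(45.2/4.8) = 76 − 19.48 = 56.52 dB SPL.
diesel generator: 96 − 20·log₁₀(41.0/4.8) = 96 − 18.63 = 77.37 dB SPL.
Σ 10^(L/10) = 6.061e+07 → L_total = 10·log₁₀(6.061e+07) = 77.83 dB SPL.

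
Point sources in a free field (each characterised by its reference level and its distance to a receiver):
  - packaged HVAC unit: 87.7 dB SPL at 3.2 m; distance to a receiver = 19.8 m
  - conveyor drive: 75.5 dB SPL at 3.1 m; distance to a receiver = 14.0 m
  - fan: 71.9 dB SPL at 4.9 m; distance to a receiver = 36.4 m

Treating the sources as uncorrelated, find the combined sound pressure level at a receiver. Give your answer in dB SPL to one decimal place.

Apply inverse-square spreading to bring every level to the receiver, then sum 10^(L/10).
packaged HVAC unit: 87.7 − 20·log₁₀(19.8/3.2) = 87.7 − 15.83 = 71.87 dB SPL.
conveyor drive: 75.5 − 20·log₁₀(14.0/3.1) = 75.5 − 13.10 = 62.40 dB SPL.
fan: 71.9 − 20·log₁₀(36.4/4.9) = 71.9 − 17.42 = 54.48 dB SPL.
Σ 10^(L/10) = 1.740e+07 → L_total = 10·log₁₀(1.740e+07) = 72.41 dB SPL.

72.4 dB SPL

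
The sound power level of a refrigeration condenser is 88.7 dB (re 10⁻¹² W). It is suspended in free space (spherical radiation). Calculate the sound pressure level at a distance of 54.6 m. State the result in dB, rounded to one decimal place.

L_p = L_w − 10·log₁₀(4π·r²) with r = 54.6 m.
4π·r² = 3.746e+04 m², 10·log₁₀ of that is 45.736 dB.
L_p = 88.7 − 45.736 = 42.96 dB.

43.0 dB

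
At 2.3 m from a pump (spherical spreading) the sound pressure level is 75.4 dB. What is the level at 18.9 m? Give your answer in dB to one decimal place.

Point-source attenuation: ΔL = 20·log₁₀(r₂/r₁) = 20·log₁₀(18.9/2.3) = 18.295 dB.
L₂ = 75.4 − 20·log₁₀(18.9/2.3) = 75.4 − 18.295 = 57.11 dB.

57.1 dB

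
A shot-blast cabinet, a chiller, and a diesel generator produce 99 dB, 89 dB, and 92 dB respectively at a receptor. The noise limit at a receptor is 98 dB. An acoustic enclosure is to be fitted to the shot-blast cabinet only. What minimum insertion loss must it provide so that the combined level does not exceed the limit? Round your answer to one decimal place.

The untreated sources together contribute 10^(89/10) + 10^(92/10) = 2.379e+09, i.e. 93.76 dB.
To meet 98 dB overall, the treated shot-blast cabinet may contribute at most 10^(98/10) − 2.379e+09 = 3.930e+09, i.e. 95.94 dB.
Required insertion loss = 99 − 95.94 = 3.06 dB.

3.1 dB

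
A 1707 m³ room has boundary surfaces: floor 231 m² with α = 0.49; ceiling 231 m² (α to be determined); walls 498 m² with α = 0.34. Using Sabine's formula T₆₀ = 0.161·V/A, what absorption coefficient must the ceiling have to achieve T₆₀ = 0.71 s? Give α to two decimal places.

0.45

From T₆₀ = 0.161·V/A, the target T₆₀ = 0.71 s needs A = 0.161·1707/0.71 = 387.08 m².
Absorption from the other surfaces = 231·0.49 + 498·0.34 = 282.51 m², so the ceiling must supply 104.57 m² over 231 m².
α = 104.57/231 = 0.453.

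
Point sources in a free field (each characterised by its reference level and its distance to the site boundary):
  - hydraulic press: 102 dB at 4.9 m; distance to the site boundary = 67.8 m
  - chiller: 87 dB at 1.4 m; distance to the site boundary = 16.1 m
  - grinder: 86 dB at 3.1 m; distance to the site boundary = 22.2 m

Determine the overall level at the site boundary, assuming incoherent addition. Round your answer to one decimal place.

79.7 dB

Apply inverse-square spreading to bring every level to the receiver, then sum 10^(L/10).
hydraulic press: 102 − 20·log₁₀(67.8/4.9) = 102 − 22.82 = 79.18 dB.
chiller: 87 − 20·log₁₀(16.1/1.4) = 87 − 21.21 = 65.79 dB.
grinder: 86 − 20·log₁₀(22.2/3.1) = 86 − 17.10 = 68.90 dB.
Σ 10^(L/10) = 9.433e+07 → L_total = 10·log₁₀(9.433e+07) = 79.75 dB.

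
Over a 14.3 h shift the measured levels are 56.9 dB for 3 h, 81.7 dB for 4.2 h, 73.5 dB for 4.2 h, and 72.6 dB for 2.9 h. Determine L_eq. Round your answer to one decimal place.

L_eq = 10·log₁₀[(1/T)·Σ tᵢ·10^(Lᵢ/10)] with T = 14.3 h.
Σ tᵢ·10^(Lᵢ/10) = 3·10^(56.9/10) + 4.2·10^(81.7/10) + 4.2·10^(73.5/10) + 2.9·10^(72.6/10) = 7.695e+08.
L_eq = 10·log₁₀(7.695e+08/14.3) = 77.31 dB.

77.3 dB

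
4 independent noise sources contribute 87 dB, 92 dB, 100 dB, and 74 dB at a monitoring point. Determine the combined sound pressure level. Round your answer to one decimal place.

100.8 dB

For uncorrelated sources the intensities add, so convert each level to linear form, sum, and take 10·log₁₀ of the total.
Σ 10^(L/10) = 10^(87/10) + 10^(92/10) + 10^(100/10) + 10^(74/10) = 1.211e+10.
L_total = 10·log₁₀(1.211e+10) = 100.83 dB.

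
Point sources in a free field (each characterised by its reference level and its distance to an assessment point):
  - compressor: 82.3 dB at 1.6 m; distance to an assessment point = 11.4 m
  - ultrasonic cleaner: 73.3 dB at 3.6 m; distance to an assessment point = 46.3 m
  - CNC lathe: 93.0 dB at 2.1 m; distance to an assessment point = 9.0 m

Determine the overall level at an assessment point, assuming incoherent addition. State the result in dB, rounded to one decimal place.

80.5 dB

Apply inverse-square spreading to bring every level to the receiver, then sum 10^(L/10).
compressor: 82.3 − 20·log₁₀(11.4/1.6) = 82.3 − 17.06 = 65.24 dB.
ultrasonic cleaner: 73.3 − 20·log₁₀(46.3/3.6) = 73.3 − 22.19 = 51.11 dB.
CNC lathe: 93.0 − 20·log₁₀(9.0/2.1) = 93.0 − 12.64 = 80.36 dB.
Σ 10^(L/10) = 1.121e+08 → L_total = 10·log₁₀(1.121e+08) = 80.50 dB.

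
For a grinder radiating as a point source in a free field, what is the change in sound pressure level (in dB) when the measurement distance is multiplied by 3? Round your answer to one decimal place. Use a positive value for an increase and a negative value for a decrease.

With spherical spreading the level changes by −20·log₁₀(r₂/r₁).
ΔL = −20·log₁₀(3) = -9.54 dB.

-9.5 dB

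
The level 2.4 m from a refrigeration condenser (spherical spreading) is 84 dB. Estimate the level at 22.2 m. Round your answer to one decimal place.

Spherical spreading from a point source gives a 20·log₁₀(r₂/r₁) drop.
L₂ = 84 − 20·log₁₀(22.2/2.4) = 84 − 19.323 = 64.68 dB.

64.7 dB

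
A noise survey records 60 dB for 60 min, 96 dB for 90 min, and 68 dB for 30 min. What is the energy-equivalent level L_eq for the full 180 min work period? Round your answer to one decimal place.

The energy average is taken in the linear domain: L_eq = 10·log₁₀[(Σ tᵢ·10^(Lᵢ/10))/T], T = 180 min.
Σ tᵢ·10^(Lᵢ/10) = 60·10^(60/10) + 90·10^(96/10) + 30·10^(68/10) = 3.585e+11.
L_eq = 10·log₁₀(3.585e+11/180) = 92.99 dB.

93.0 dB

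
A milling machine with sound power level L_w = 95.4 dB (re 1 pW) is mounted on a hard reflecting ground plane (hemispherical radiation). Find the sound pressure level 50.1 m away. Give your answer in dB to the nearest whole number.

53 dB

Free-field hemispherical radiation: L_p = L_w − 10·log₁₀(2π·r²), r = 50.1 m.
2π·r² = 1.577e+04 m², 10·log₁₀ of that is 41.979 dB.
L_p = 95.4 − 41.979 = 53.42 dB.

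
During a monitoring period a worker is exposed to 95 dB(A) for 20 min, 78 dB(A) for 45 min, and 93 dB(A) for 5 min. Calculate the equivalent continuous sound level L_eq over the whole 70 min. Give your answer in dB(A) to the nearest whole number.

Weight each interval's intensity by its duration and average over T = 70 min:
Σ tᵢ·10^(Lᵢ/10) = 20·10^(95/10) + 45·10^(78/10) + 5·10^(93/10) = 7.606e+10.
L_eq = 10·log₁₀(7.606e+10/70) = 90.36 dB(A).

90 dB(A)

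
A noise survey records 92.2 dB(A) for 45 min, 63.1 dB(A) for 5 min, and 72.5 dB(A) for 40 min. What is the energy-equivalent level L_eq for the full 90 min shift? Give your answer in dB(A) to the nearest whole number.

The energy average is taken in the linear domain: L_eq = 10·log₁₀[(Σ tᵢ·10^(Lᵢ/10))/T], T = 90 min.
Σ tᵢ·10^(Lᵢ/10) = 45·10^(92.2/10) + 5·10^(63.1/10) + 40·10^(72.5/10) = 7.540e+10.
L_eq = 10·log₁₀(7.540e+10/90) = 89.23 dB(A).

89 dB(A)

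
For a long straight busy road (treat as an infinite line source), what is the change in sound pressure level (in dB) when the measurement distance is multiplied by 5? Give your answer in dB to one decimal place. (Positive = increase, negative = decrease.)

With cylindrical spreading the level changes by −10·log₁₀(r₂/r₁).
ΔL = −10·log₁₀(5) = -6.99 dB.

-7.0 dB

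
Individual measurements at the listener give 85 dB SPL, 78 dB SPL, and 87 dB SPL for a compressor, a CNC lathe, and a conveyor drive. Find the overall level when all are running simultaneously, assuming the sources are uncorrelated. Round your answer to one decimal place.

89.4 dB SPL

Incoherent sources combine by intensity addition: L_total = 10·log₁₀(Σ 10^(L_i/10)).
Σ 10^(L/10) = 10^(85/10) + 10^(78/10) + 10^(87/10) = 8.805e+08.
L_total = 10·log₁₀(8.805e+08) = 89.45 dB SPL.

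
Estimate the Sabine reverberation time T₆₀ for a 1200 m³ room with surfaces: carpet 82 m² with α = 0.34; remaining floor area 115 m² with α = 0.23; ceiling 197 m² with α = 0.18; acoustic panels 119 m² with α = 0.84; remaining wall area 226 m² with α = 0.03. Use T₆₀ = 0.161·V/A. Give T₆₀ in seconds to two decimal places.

Total absorption A = 82·0.34 + 115·0.23 + 197·0.18 + 119·0.84 + 226·0.03 = 196.53 m² sabins.
T₆₀ = 0.161 × 1200 / 196.53 = 0.983 s.

0.98 s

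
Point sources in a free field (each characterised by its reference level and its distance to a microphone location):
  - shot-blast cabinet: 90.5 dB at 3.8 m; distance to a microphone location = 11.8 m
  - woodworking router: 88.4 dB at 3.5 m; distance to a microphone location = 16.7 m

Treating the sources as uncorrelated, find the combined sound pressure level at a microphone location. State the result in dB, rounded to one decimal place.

81.7 dB

Apply inverse-square spreading to bring every level to the receiver, then sum 10^(L/10).
shot-blast cabinet: 90.5 − 20·log₁₀(11.8/3.8) = 90.5 − 9.84 = 80.66 dB.
woodworking router: 88.4 − 20·log₁₀(16.7/3.5) = 88.4 − 13.57 = 74.83 dB.
Σ 10^(L/10) = 1.467e+08 → L_total = 10·log₁₀(1.467e+08) = 81.67 dB.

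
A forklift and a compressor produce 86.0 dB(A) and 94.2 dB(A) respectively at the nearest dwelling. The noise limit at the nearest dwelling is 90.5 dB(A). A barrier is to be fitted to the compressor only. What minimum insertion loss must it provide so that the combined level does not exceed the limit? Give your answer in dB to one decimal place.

The untreated sources together contribute 10^(86.0/10) = 3.981e+08, i.e. 86.00 dB(A).
The limit corresponds to 10^(90.5/10) = 1.122e+09; subtracting the fixed part leaves 7.239e+08 for the compressor, i.e. 88.60 dB(A).
Required insertion loss = 94.2 − 88.60 = 5.60 dB.

5.6 dB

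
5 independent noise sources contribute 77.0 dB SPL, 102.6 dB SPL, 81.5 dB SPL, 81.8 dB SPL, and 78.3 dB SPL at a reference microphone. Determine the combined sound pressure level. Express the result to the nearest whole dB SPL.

For uncorrelated sources the intensities add, so convert each level to linear form, sum, and take 10·log₁₀ of the total.
Σ 10^(L/10) = 10^(77.0/10) + 10^(102.6/10) + 10^(81.5/10) + 10^(81.8/10) + 10^(78.3/10) = 1.861e+10.
L_total = 10·log₁₀(1.861e+10) = 102.70 dB SPL.

103 dB SPL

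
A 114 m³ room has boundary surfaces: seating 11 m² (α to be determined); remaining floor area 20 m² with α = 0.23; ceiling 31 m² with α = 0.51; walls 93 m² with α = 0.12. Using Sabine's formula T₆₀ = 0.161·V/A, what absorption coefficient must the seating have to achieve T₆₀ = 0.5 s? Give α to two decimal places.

A = 0.161·V/T₆₀ = 0.161·114/0.5 = 36.71 m² sabins.
Absorption from the other surfaces = 20·0.23 + 31·0.51 + 93·0.12 = 31.57 m², so the seating must supply 5.14 m² over 11 m².
α = 5.14/11 = 0.467.

0.47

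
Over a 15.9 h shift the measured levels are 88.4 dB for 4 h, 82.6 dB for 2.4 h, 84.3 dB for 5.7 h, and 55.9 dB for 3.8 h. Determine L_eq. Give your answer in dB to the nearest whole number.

85 dB

L_eq = 10·log₁₀[(1/T)·Σ tᵢ·10^(Lᵢ/10)] with T = 15.9 h.
Σ tᵢ·10^(Lᵢ/10) = 4·10^(88.4/10) + 2.4·10^(82.6/10) + 5.7·10^(84.3/10) + 3.8·10^(55.9/10) = 4.740e+09.
L_eq = 10·log₁₀(4.740e+09/15.9) = 84.74 dB.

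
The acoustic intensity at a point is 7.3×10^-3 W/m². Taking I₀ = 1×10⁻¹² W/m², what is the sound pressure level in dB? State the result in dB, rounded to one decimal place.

Dividing by I₀ shifts the exponent by 12: I/I₀ = 7.3×10^9.
L = 10·(0.8633 + 9) = 98.63 dB.

98.6 dB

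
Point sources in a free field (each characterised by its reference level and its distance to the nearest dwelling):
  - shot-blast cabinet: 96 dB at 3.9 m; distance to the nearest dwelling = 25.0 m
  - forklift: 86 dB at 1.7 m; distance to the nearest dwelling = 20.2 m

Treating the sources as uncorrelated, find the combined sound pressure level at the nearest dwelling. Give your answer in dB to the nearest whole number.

Apply inverse-square spreading to bring every level to the receiver, then sum 10^(L/10).
shot-blast cabinet: 96 − 20·log₁₀(25.0/3.9) = 96 − 16.14 = 79.86 dB.
forklift: 86 − 20·log₁₀(20.2/1.7) = 86 − 21.50 = 64.50 dB.
Σ 10^(L/10) = 9.970e+07 → L_total = 10·log₁₀(9.970e+07) = 79.99 dB.

80 dB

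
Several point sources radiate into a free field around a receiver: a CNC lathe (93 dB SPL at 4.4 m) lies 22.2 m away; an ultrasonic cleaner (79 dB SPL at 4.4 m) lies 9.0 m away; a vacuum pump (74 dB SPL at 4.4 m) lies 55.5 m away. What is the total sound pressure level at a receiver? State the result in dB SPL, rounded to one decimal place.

Propagate each source to the receiver with L = L_ref − 20·log₁₀(r/r_ref), then add intensities.
CNC lathe: 93 − 20·log₁₀(22.2/4.4) = 93 − 14.06 = 78.94 dB SPL.
ultrasonic cleaner: 79 − 20·log₁₀(9.0/4.4) = 79 − 6.22 = 72.78 dB SPL.
vacuum pump: 74 − 20·log₁₀(55.5/4.4) = 74 − 22.02 = 51.98 dB SPL.
Σ 10^(L/10) = 9.752e+07 → L_total = 10·log₁₀(9.752e+07) = 79.89 dB SPL.

79.9 dB SPL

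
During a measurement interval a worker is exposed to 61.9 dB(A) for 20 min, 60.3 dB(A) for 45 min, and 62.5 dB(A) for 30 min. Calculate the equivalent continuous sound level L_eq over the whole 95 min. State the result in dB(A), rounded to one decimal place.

61.4 dB(A)

L_eq = 10·log₁₀[(1/T)·Σ tᵢ·10^(Lᵢ/10)] with T = 95 min.
Σ tᵢ·10^(Lᵢ/10) = 20·10^(61.9/10) + 45·10^(60.3/10) + 30·10^(62.5/10) = 1.325e+08.
L_eq = 10·log₁₀(1.325e+08/95) = 61.45 dB(A).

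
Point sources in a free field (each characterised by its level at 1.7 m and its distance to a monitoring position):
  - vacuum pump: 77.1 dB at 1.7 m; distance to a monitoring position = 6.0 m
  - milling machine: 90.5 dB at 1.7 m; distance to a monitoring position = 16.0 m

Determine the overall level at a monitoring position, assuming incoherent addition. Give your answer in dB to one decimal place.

72.2 dB

Apply inverse-square spreading to bring every level to the receiver, then sum 10^(L/10).
vacuum pump: 77.1 − 20·log₁₀(6.0/1.7) = 77.1 − 10.95 = 66.15 dB.
milling machine: 90.5 − 20·log₁₀(16.0/1.7) = 90.5 − 19.47 = 71.03 dB.
Σ 10^(L/10) = 1.678e+07 → L_total = 10·log₁₀(1.678e+07) = 72.25 dB.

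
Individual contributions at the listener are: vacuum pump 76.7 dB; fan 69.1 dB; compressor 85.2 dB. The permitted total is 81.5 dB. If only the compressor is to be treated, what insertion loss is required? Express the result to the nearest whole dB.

6 dB

Everything except the compressor sums to 10^(76.7/10) + 10^(69.1/10) = 5.490e+07 in linear terms, 77.40 dB.
To meet 81.5 dB overall, the treated compressor may contribute at most 10^(81.5/10) − 5.490e+07 = 8.635e+07, i.e. 79.36 dB.
Required insertion loss = 85.2 − 79.36 = 5.84 dB.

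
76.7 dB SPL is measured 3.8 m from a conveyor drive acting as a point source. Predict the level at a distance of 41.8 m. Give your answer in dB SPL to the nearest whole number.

Point-source attenuation: ΔL = 20·log₁₀(r₂/r₁) = 20·log₁₀(41.8/3.8) = 20.828 dB.
L₂ = 76.7 − 20·log₁₀(41.8/3.8) = 76.7 − 20.828 = 55.87 dB SPL.

56 dB SPL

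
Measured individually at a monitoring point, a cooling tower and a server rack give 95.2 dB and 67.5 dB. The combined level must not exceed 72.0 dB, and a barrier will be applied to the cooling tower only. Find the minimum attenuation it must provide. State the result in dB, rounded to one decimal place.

The untreated sources together contribute 10^(67.5/10) = 5.623e+06, i.e. 67.50 dB.
To meet 72.0 dB overall, the treated cooling tower may contribute at most 10^(72.0/10) − 5.623e+06 = 1.023e+07, i.e. 70.10 dB.
Required insertion loss = 95.2 − 70.10 = 25.10 dB.

25.1 dB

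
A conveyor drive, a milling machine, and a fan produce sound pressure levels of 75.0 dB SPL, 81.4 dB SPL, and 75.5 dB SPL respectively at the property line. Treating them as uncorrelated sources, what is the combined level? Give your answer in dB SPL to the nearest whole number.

For uncorrelated sources the intensities add, so convert each level to linear form, sum, and take 10·log₁₀ of the total.
Σ 10^(L/10) = 10^(75.0/10) + 10^(81.4/10) + 10^(75.5/10) = 2.051e+08.
L_total = 10·log₁₀(2.051e+08) = 83.12 dB SPL.

83 dB SPL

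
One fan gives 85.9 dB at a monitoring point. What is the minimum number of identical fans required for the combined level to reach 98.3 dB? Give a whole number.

Need L₁ + 10·log₁₀ N ≥ 98.3, i.e. log₁₀ N ≥ 1.24.
N ≥ 10^(12.4/10) = 17.378, so N = 18.

18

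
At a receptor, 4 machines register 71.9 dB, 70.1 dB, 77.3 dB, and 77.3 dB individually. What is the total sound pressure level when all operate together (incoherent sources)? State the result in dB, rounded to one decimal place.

81.2 dB

For uncorrelated sources the intensities add, so convert each level to linear form, sum, and take 10·log₁₀ of the total.
Σ 10^(L/10) = 10^(71.9/10) + 10^(70.1/10) + 10^(77.3/10) + 10^(77.3/10) = 1.331e+08.
L_total = 10·log₁₀(1.331e+08) = 81.24 dB.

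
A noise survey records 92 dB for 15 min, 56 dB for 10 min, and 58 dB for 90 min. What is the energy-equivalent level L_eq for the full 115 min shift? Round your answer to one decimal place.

83.2 dB

The energy average is taken in the linear domain: L_eq = 10·log₁₀[(Σ tᵢ·10^(Lᵢ/10))/T], T = 115 min.
Σ tᵢ·10^(Lᵢ/10) = 15·10^(92/10) + 10·10^(56/10) + 90·10^(58/10) = 2.383e+10.
L_eq = 10·log₁₀(2.383e+10/115) = 83.17 dB.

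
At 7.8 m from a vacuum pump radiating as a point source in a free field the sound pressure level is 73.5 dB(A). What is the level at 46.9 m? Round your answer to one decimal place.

57.9 dB(A)

Point-source attenuation: ΔL = 20·log₁₀(r₂/r₁) = 20·log₁₀(46.9/7.8) = 15.582 dB.
L₂ = 73.5 − 20·log₁₀(46.9/7.8) = 73.5 − 15.582 = 57.92 dB(A).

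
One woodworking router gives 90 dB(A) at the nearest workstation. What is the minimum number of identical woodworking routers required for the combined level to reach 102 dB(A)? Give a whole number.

Need L₁ + 10·log₁₀ N ≥ 102, i.e. log₁₀ N ≥ 1.20.
N ≥ 10^(12.0/10) = 15.849, so N = 16.

16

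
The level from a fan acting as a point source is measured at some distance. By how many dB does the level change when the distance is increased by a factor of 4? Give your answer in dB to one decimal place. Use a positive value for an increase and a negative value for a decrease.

-12.0 dB

Point-source spreading: ΔL = −20·log₁₀(r₂/r₁).
ΔL = −20·log₁₀(4) = -12.04 dB.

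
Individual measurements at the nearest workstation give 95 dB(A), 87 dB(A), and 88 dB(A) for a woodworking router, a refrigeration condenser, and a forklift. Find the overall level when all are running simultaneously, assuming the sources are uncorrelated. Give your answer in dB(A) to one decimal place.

96.3 dB(A)

For uncorrelated sources the intensities add, so convert each level to linear form, sum, and take 10·log₁₀ of the total.
Σ 10^(L/10) = 10^(95/10) + 10^(87/10) + 10^(88/10) = 4.294e+09.
L_total = 10·log₁₀(4.294e+09) = 96.33 dB(A).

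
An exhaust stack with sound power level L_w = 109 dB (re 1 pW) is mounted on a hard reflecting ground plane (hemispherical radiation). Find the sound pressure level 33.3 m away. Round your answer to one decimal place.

70.6 dB

Free-field hemispherical radiation: L_p = L_w − 10·log₁₀(2π·r²), r = 33.3 m.
2π·r² = 6967 m², 10·log₁₀ of that is 38.431 dB.
L_p = 109 − 38.431 = 70.57 dB.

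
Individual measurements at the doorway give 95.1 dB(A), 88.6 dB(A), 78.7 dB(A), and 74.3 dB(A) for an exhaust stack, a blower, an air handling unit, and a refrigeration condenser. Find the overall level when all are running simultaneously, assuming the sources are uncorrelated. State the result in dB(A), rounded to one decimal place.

96.1 dB(A)

For uncorrelated sources the intensities add, so convert each level to linear form, sum, and take 10·log₁₀ of the total.
Σ 10^(L/10) = 10^(95.1/10) + 10^(88.6/10) + 10^(78.7/10) + 10^(74.3/10) = 4.061e+09.
L_total = 10·log₁₀(4.061e+09) = 96.09 dB(A).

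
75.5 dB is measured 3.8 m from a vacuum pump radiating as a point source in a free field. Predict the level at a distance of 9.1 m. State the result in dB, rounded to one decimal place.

Point-source attenuation: ΔL = 20·log₁₀(r₂/r₁) = 20·log₁₀(9.1/3.8) = 7.585 dB.
L₂ = 75.5 − 20·log₁₀(9.1/3.8) = 75.5 − 7.585 = 67.91 dB.

67.9 dB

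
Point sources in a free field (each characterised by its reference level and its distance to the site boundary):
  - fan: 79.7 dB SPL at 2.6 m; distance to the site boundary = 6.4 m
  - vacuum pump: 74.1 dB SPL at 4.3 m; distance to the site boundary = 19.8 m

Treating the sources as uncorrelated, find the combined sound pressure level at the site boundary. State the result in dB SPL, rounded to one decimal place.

First find each source's level at the receiver (point-source: −20·log₁₀(r/r_ref)), then combine on an intensity basis.
fan: 79.7 − 20·log₁₀(6.4/2.6) = 79.7 − 7.82 = 71.88 dB SPL.
vacuum pump: 74.1 − 20·log₁₀(19.8/4.3) = 74.1 − 13.26 = 60.84 dB SPL.
Σ 10^(L/10) = 1.661e+07 → L_total = 10·log₁₀(1.661e+07) = 72.20 dB SPL.

72.2 dB SPL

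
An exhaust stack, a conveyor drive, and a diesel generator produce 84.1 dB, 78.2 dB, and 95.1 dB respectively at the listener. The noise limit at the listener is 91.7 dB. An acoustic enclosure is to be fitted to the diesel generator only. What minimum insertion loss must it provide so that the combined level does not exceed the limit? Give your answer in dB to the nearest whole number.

The untreated sources together contribute 10^(84.1/10) + 10^(78.2/10) = 3.231e+08, i.e. 85.09 dB.
The limit corresponds to 10^(91.7/10) = 1.479e+09; subtracting the fixed part leaves 1.156e+09 for the diesel generator, i.e. 90.63 dB.
Required insertion loss = 95.1 − 90.63 = 4.47 dB.

4 dB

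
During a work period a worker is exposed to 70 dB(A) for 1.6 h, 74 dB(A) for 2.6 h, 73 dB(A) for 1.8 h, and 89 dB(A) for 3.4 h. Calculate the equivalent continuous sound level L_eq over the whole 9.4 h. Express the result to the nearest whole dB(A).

85 dB(A)

The energy average is taken in the linear domain: L_eq = 10·log₁₀[(Σ tᵢ·10^(Lᵢ/10))/T], T = 9.4 h.
Σ tᵢ·10^(Lᵢ/10) = 1.6·10^(70/10) + 2.6·10^(74/10) + 1.8·10^(73/10) + 3.4·10^(89/10) = 2.818e+09.
L_eq = 10·log₁₀(2.818e+09/9.4) = 84.77 dB(A).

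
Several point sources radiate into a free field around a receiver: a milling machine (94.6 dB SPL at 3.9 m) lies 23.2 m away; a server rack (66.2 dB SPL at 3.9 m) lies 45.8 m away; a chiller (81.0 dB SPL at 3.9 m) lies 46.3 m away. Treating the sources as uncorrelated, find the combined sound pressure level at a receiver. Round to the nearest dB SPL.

79 dB SPL

First find each source's level at the receiver (point-source: −20·log₁₀(r/r_ref)), then combine on an intensity basis.
milling machine: 94.6 − 20·log₁₀(23.2/3.9) = 94.6 − 15.49 = 79.11 dB SPL.
server rack: 66.2 − 20·log₁₀(45.8/3.9) = 66.2 − 21.40 = 44.80 dB SPL.
chiller: 81.0 − 20·log₁₀(46.3/3.9) = 81.0 − 21.49 = 59.51 dB SPL.
Σ 10^(L/10) = 8.242e+07 → L_total = 10·log₁₀(8.242e+07) = 79.16 dB SPL.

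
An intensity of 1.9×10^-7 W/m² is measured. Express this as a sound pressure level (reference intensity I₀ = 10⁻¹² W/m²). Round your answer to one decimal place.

52.8 dB

L = 10·log₁₀(I/I₀) = 10·log₁₀(1.9×10^-7/10⁻¹²) = 10·log₁₀(1.9×10^5).
L = 10·(0.2788 + 5) = 52.79 dB.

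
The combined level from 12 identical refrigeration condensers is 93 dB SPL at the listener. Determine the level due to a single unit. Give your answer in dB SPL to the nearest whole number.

Dividing the total intensity by 12 lowers the level by 10·log₁₀ 12 = 10.792 dB: L₁ = 93 − 10.792.

82 dB SPL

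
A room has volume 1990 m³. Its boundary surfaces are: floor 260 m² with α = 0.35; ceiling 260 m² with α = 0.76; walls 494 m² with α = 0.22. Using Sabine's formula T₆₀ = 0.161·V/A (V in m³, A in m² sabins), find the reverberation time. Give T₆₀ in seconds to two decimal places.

0.81 s

Total absorption A = 260·0.35 + 260·0.76 + 494·0.22 = 397.28 m² sabins.
T₆₀ = 0.161·V/A = 0.161·1990/397.28 = 0.806 s.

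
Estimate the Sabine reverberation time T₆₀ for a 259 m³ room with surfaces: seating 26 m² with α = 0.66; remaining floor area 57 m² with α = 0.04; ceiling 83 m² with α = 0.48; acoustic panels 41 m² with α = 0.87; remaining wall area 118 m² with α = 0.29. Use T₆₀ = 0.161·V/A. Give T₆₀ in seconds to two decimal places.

0.32 s

A = Σ Sᵢαᵢ = 26·0.66 + 57·0.04 + 83·0.48 + 41·0.87 + 118·0.29 = 129.17 m².
T₆₀ = 0.161·V/A = 0.161·259/129.17 = 0.323 s.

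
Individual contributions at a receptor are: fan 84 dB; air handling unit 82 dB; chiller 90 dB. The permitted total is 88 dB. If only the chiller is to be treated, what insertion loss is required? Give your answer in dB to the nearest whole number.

The untreated sources together contribute 10^(84/10) + 10^(82/10) = 4.097e+08, i.e. 86.12 dB.
To meet 88 dB overall, the treated chiller may contribute at most 10^(88/10) − 4.097e+08 = 2.213e+08, i.e. 83.45 dB.
Required insertion loss = 90 − 83.45 = 6.55 dB.

7 dB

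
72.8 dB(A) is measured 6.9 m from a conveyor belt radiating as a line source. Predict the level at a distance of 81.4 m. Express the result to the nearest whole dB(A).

Cylindrical spreading from a line source gives a 10·log₁₀(r₂/r₁) drop.
L₂ = 72.8 − 10·log₁₀(81.4/6.9) = 72.8 − 10.718 = 62.08 dB(A).

62 dB(A)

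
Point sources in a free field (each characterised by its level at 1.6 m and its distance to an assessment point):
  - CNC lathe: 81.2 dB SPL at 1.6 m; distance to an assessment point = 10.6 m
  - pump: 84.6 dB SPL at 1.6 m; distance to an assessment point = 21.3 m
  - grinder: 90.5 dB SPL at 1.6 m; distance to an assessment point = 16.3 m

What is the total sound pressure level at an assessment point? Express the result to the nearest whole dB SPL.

72 dB SPL

First find each source's level at the receiver (point-source: −20·log₁₀(r/r_ref)), then combine on an intensity basis.
CNC lathe: 81.2 − 20·log₁₀(10.6/1.6) = 81.2 − 16.42 = 64.78 dB SPL.
pump: 84.6 − 20·log₁₀(21.3/1.6) = 84.6 − 22.49 = 62.11 dB SPL.
grinder: 90.5 − 20·log₁₀(16.3/1.6) = 90.5 − 20.16 = 70.34 dB SPL.
Σ 10^(L/10) = 1.544e+07 → L_total = 10·log₁₀(1.544e+07) = 71.89 dB SPL.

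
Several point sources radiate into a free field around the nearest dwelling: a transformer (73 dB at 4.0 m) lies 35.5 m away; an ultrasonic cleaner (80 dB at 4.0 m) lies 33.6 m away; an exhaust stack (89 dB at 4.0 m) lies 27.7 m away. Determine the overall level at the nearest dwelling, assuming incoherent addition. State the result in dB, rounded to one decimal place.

72.6 dB

Apply inverse-square spreading to bring every level to the receiver, then sum 10^(L/10).
transformer: 73 − 20·log₁₀(35.5/4.0) = 73 − 18.96 = 54.04 dB.
ultrasonic cleaner: 80 − 20·log₁₀(33.6/4.0) = 80 − 18.49 = 61.51 dB.
exhaust stack: 89 − 20·log₁₀(27.7/4.0) = 89 − 16.81 = 72.19 dB.
Σ 10^(L/10) = 1.823e+07 → L_total = 10·log₁₀(1.823e+07) = 72.61 dB.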